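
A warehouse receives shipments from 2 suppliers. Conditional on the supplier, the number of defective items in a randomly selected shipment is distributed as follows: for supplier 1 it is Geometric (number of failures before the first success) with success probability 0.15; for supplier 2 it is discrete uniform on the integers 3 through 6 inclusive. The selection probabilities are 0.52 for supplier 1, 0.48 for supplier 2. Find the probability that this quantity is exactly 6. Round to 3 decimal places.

0.149

Conditional on each supplier, P(X = 6): 1: 0.0565724; 2: 0.25.
By total probability, P(X = 6) = 0.52·0.0565724 + 0.48·0.25 = 0.149418.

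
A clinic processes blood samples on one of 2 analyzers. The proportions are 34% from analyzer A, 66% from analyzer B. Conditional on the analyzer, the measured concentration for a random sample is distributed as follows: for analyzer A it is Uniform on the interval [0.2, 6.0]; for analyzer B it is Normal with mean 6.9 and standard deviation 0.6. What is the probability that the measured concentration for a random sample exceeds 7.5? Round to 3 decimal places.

0.105

Conditional on each analyzer, P(X > 7.5): A: 0; B: 0.158655.
By total probability, P(X > 7.5) = 0.34·0 + 0.66·0.158655 = 0.104712.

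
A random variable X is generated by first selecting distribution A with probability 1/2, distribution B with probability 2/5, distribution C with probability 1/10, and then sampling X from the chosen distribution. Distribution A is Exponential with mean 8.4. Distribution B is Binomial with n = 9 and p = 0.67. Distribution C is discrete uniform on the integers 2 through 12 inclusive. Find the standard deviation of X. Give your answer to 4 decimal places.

Per component, A: μ=8.4, E[X²]=141.12; B: μ=6.03, E[X²]=38.3508; C: μ=7, E[X²]=59.
E[X] = 0.5·8.4 + 0.4·6.03 + 0.1·7 = 7.312.
E[X²] = 0.5·141.12 + 0.4·38.3508 + 0.1·59 = 91.8003.
Var(X) = E[X²] − (E[X])² = 91.8003 − 53.4653 = 38.335.
SD(X) = √38.335 = 6.19152.

6.1915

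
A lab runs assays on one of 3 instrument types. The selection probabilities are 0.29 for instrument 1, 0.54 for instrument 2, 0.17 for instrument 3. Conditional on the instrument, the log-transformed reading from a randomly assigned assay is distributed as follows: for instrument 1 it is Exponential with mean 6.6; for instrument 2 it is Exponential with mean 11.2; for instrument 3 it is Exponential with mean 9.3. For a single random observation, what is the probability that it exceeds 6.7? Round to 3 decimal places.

0.485

Conditional on each instrument, P(X > 6.7): 1: 0.362348; 2: 0.549793; 3: 0.486543.
By total probability, P(X > 6.7) = 0.29·0.362348 + 0.54·0.549793 + 0.17·0.486543 = 0.484681.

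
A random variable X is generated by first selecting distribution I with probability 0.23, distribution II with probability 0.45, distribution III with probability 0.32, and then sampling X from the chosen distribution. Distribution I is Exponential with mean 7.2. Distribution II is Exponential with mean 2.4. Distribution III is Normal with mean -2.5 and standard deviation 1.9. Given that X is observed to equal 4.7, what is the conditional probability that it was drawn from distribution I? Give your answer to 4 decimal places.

Likelihoods f(4.7 | ·): I: 0.0723052; II: 0.0587889; III: 0.000159918.
Posterior ∝ prior × likelihood. Numerator for I: 0.23·0.0723052 = 0.0166302.
Normalizing constant: 0.23·0.0723052 + 0.45·0.0587889 + 0.32·0.000159918 = 0.0431364.
P(I | observation) = 0.0166302 / 0.0431364 = 0.385526.

0.3855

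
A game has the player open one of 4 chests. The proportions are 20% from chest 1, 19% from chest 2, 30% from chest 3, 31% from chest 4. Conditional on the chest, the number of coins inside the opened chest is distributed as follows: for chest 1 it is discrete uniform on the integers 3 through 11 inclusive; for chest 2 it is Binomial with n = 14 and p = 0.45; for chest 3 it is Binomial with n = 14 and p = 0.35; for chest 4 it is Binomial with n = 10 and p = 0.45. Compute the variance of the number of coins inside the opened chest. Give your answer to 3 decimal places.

4.703

Per component, 1: μ=7, E[X²]=55.6667; 2: μ=6.3, E[X²]=43.155; 3: μ=4.9, E[X²]=27.195; 4: μ=4.5, E[X²]=22.725.
E[X] = 0.2·7 + 0.19·6.3 + 0.3·4.9 + 0.31·4.5 = 5.462.
E[X²] = 0.2·55.6667 + 0.19·43.155 + 0.3·27.195 + 0.31·22.725 = 34.536.
Var(X) = E[X²] − (E[X])² = 34.536 − 29.8334 = 4.70259.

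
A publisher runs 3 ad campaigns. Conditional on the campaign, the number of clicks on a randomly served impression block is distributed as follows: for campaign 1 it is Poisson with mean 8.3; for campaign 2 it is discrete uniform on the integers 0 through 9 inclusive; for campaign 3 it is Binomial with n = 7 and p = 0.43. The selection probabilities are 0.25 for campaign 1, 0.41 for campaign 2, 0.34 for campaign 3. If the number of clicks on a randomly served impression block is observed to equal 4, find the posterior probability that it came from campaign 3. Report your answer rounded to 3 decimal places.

Likelihoods P(X=4 | ·): 1: 0.0491425; 2: 0.1; 3: 0.221598.
Posterior ∝ prior × likelihood. Numerator for 3: 0.34·0.221598 = 0.0753434.
Normalizing constant: 0.25·0.0491425 + 0.41·0.1 + 0.34·0.221598 = 0.128629.
P(3 | observation) = 0.0753434 / 0.128629 = 0.585742.

0.586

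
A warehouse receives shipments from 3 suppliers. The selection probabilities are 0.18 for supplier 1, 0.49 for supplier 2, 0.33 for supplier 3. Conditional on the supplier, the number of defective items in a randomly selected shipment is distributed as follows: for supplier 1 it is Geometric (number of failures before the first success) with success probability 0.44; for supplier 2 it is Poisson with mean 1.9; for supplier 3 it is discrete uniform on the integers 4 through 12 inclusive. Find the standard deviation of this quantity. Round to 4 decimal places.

3.5201

Per component, 1: μ=1.27273, E[X²]=4.5124; 2: μ=1.9, E[X²]=5.51; 3: μ=8, E[X²]=70.6667.
E[X] = 0.18·1.27273 + 0.49·1.9 + 0.33·8 = 3.80009.
E[X²] = 0.18·4.5124 + 0.49·5.51 + 0.33·70.6667 = 26.8321.
Var(X) = E[X²] − (E[X])² = 26.8321 − 14.4407 = 12.3914.
SD(X) = √12.3914 = 3.52015.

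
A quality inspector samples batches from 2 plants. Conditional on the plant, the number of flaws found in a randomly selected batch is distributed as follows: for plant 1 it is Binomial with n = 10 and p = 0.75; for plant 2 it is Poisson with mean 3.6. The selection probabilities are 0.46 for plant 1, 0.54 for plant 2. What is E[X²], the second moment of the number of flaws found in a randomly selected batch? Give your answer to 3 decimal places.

35.680

For each component E[X²] = Var + (mean)², giving 1: 58.125; 2: 16.56.
Overall E[X²] = 0.46·58.125 + 0.54·16.56 = 35.6799.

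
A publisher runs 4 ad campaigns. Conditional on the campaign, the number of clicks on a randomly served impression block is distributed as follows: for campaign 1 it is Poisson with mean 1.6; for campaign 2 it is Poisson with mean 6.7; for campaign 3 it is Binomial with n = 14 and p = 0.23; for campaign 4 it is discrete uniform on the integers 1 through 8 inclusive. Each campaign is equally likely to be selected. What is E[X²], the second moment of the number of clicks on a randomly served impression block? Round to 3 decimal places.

23.524

For each component E[X²] = Var + (mean)², giving 1: 4.16; 2: 51.59; 3: 12.8478; 4: 25.5.
Overall E[X²] = 0.25·4.16 + 0.25·51.59 + 0.25·12.8478 + 0.25·25.5 = 23.5245.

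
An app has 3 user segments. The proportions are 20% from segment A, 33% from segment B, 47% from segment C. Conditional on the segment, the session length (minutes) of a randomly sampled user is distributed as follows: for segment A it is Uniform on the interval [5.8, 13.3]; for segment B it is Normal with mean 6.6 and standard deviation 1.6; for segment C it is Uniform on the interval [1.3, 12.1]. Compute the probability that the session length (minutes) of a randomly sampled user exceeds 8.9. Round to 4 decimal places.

Conditional on each segment, P(X > 8.9): A: 0.586667; B: 0.075288; C: 0.296296.
By total probability, P(X > 8.9) = 0.2·0.586667 + 0.33·0.075288 + 0.47·0.296296 = 0.281438.

0.2814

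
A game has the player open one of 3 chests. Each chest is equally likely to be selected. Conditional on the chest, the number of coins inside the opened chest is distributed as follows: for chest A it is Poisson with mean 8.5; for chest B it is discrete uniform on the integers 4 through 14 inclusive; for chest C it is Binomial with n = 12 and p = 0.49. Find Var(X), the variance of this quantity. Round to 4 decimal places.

Per component, A: μ=8.5, E[X²]=80.75; B: μ=9, E[X²]=91; C: μ=5.88, E[X²]=37.5732.
E[X] = 0.333333·8.5 + 0.333333·9 + 0.333333·5.88 = 7.79333.
E[X²] = 0.333333·80.75 + 0.333333·91 + 0.333333·37.5732 = 69.7744.
Var(X) = E[X²] − (E[X])² = 69.7744 − 60.736 = 9.03836.

9.0384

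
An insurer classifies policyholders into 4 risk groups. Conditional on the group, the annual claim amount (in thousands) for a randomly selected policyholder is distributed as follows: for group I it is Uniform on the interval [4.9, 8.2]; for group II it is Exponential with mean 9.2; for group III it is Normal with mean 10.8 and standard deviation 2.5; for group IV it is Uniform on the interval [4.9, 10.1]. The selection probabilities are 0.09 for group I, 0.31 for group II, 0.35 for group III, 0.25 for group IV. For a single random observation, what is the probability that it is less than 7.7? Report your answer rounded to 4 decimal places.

Conditional on each group, P(X < 7.7): I: 0.848485; II: 0.566974; III: 0.107488; IV: 0.538462.
By total probability, P(X < 7.7) = 0.09·0.848485 + 0.31·0.566974 + 0.35·0.107488 + 0.25·0.538462 = 0.424362.

0.4244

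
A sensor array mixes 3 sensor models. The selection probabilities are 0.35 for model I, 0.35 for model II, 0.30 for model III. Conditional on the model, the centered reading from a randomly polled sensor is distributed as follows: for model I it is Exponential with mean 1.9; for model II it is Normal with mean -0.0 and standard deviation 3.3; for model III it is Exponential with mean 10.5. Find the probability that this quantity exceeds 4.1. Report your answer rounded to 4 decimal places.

0.2809

Conditional on each model, P(X > 4.1): I: 0.115568; II: 0.10704; III: 0.676735.
By total probability, P(X > 4.1) = 0.35·0.115568 + 0.35·0.10704 + 0.3·0.676735 = 0.280933.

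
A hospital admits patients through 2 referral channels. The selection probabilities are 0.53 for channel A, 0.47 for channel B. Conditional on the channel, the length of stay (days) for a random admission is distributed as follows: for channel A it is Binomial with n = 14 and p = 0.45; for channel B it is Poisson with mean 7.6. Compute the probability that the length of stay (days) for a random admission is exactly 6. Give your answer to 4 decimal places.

Conditional on each channel, P(X = 6): A: 0.208801; B: 0.13394.
By total probability, P(X = 6) = 0.53·0.208801 + 0.47·0.13394 = 0.173616.

0.1736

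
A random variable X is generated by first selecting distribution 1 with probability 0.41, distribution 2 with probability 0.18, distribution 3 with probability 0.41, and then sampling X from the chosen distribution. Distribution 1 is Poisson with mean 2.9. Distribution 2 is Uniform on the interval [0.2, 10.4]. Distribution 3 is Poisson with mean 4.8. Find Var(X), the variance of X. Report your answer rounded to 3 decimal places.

5.768

Per component, 1: μ=2.9, E[X²]=11.31; 2: μ=5.3, E[X²]=36.76; 3: μ=4.8, E[X²]=27.84.
E[X] = 0.41·2.9 + 0.18·5.3 + 0.41·4.8 = 4.111.
E[X²] = 0.41·11.31 + 0.18·36.76 + 0.41·27.84 = 22.6683.
Var(X) = E[X²] − (E[X])² = 22.6683 − 16.9003 = 5.76798.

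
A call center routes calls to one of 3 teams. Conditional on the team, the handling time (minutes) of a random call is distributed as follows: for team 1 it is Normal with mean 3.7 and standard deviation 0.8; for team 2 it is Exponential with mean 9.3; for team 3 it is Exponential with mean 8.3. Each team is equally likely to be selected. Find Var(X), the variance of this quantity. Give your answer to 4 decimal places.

Per component, 1: μ=3.7, E[X²]=14.33; 2: μ=9.3, E[X²]=172.98; 3: μ=8.3, E[X²]=137.78.
E[X] = 0.333333·3.7 + 0.333333·9.3 + 0.333333·8.3 = 7.1.
E[X²] = 0.333333·14.33 + 0.333333·172.98 + 0.333333·137.78 = 108.363.
Var(X) = E[X²] − (E[X])² = 108.363 − 50.41 = 57.9533.

57.9533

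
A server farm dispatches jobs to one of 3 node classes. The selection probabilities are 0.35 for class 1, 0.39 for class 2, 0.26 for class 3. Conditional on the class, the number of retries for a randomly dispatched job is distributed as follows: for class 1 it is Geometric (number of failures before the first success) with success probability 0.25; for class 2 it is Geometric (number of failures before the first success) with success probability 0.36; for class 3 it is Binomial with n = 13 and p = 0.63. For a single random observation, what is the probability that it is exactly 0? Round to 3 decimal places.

0.228

Conditional on each class, P(X = 0): 1: 0.25; 2: 0.36; 3: 2.43569e-06.
By total probability, P(X = 0) = 0.35·0.25 + 0.39·0.36 + 0.26·2.43569e-06 = 0.227901.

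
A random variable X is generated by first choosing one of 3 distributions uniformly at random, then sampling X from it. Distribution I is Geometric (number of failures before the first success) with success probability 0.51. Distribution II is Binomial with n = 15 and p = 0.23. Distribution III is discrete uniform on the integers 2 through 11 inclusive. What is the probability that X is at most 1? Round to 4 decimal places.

0.2895

Conditional on each component, P(X ≤ 1): I: 0.7599; II: 0.108688; III: 0.
By total probability, P(X ≤ 1) = 0.333333·0.7599 + 0.333333·0.108688 + 0.333333·0 = 0.289529.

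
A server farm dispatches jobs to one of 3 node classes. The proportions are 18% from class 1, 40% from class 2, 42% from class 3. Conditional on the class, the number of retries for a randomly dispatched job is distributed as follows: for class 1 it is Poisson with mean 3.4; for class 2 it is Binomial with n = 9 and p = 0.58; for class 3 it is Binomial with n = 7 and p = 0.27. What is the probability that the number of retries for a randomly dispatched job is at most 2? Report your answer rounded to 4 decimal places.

Conditional on each class, P(X ≤ 2): 1: 0.33974; 2: 0.0333803; 3: 0.713862.
By total probability, P(X ≤ 2) = 0.18·0.33974 + 0.4·0.0333803 + 0.42·0.713862 = 0.374327.

0.3743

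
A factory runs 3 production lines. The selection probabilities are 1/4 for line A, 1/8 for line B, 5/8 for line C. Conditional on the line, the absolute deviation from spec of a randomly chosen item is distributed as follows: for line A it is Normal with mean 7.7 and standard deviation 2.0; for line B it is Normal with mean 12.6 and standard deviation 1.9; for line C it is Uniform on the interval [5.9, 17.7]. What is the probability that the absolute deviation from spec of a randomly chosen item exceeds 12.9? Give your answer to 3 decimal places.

Conditional on each line, P(X > 12.9): A: 0.00466119; B: 0.43727; C: 0.40678.
By total probability, P(X > 12.9) = 0.25·0.00466119 + 0.125·0.43727 + 0.625·0.40678 = 0.310061.

0.310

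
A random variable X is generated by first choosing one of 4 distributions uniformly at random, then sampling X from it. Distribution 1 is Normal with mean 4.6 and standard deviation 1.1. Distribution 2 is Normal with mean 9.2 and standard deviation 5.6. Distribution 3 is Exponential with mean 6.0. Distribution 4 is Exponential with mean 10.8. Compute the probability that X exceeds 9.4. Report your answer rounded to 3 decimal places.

Conditional on each component, P(X > 9.4): 1: 6.39591e-06; 2: 0.485755; 3: 0.20874; 4: 0.418796.
By total probability, P(X > 9.4) = 0.25·6.39591e-06 + 0.25·0.485755 + 0.25·0.20874 + 0.25·0.418796 = 0.278324.

0.278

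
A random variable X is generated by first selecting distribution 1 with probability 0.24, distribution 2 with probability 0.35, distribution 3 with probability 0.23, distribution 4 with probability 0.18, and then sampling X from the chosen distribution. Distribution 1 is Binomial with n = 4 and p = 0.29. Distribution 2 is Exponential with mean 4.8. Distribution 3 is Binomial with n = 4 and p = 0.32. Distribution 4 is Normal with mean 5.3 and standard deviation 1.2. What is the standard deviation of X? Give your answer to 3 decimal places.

Per component, 1: μ=1.16, E[X²]=2.1692; 2: μ=4.8, E[X²]=46.08; 3: μ=1.28, E[X²]=2.5088; 4: μ=5.3, E[X²]=29.53.
E[X] = 0.24·1.16 + 0.35·4.8 + 0.23·1.28 + 0.18·5.3 = 3.2068.
E[X²] = 0.24·2.1692 + 0.35·46.08 + 0.23·2.5088 + 0.18·29.53 = 22.541.
Var(X) = E[X²] − (E[X])² = 22.541 − 10.2836 = 12.2575.
SD(X) = √12.2575 = 3.50107.

3.501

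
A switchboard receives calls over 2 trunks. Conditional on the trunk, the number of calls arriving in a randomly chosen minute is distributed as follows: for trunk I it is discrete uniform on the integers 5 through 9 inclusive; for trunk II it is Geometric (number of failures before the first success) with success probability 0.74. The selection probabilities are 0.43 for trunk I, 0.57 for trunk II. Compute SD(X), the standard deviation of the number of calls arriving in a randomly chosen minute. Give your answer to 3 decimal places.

Per component, I: μ=7, E[X²]=51; II: μ=0.351351, E[X²]=0.598247.
E[X] = 0.43·7 + 0.57·0.351351 = 3.21027.
E[X²] = 0.43·51 + 0.57·0.598247 = 22.271.
Var(X) = E[X²] − (E[X])² = 22.271 − 10.3058 = 11.9652.
SD(X) = √11.9652 = 3.45907.

3.459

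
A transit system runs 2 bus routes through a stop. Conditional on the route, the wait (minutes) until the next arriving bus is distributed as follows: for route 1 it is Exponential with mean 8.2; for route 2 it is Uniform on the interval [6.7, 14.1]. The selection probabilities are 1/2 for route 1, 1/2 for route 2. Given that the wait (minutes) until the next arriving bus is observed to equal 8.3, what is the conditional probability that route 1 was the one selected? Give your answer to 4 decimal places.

Likelihoods f(8.3 | ·): 1: 0.0443196; 2: 0.135135.
Posterior ∝ prior × likelihood. Numerator for 1: 0.5·0.0443196 = 0.0221598.
Normalizing constant: 0.5·0.0443196 + 0.5·0.135135 = 0.0897273.
P(1 | observation) = 0.0221598 / 0.0897273 = 0.246968.

0.2470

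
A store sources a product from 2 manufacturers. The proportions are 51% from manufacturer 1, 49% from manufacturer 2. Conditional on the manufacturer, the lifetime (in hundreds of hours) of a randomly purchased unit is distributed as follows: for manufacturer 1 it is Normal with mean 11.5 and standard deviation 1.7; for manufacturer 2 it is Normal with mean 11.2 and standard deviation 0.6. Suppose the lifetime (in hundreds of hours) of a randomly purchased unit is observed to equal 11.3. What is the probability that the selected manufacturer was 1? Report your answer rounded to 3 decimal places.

Likelihoods f(11.3 | ·): 1: 0.233054; 2: 0.655733.
Posterior ∝ prior × likelihood. Numerator for 1: 0.51·0.233054 = 0.118857.
Normalizing constant: 0.51·0.233054 + 0.49·0.655733 = 0.440166.
P(1 | observation) = 0.118857 / 0.440166 = 0.270028.

0.270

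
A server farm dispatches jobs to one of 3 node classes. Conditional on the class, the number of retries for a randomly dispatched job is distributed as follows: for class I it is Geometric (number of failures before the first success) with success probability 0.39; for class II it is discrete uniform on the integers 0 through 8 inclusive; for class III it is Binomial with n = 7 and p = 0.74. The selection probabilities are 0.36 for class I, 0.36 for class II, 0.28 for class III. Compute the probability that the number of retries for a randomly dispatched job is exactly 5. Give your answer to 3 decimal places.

0.140

Conditional on each class, P(X = 5): I: 0.0329393; II: 0.111111; III: 0.31501.
By total probability, P(X = 5) = 0.36·0.0329393 + 0.36·0.111111 + 0.28·0.31501 = 0.140061.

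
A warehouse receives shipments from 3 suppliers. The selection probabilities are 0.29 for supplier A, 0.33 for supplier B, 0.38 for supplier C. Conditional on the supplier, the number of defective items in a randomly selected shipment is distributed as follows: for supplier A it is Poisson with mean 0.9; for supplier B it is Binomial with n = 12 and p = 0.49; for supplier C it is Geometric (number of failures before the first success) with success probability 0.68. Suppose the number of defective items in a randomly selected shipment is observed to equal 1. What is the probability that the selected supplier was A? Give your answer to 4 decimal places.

0.5586

Likelihoods P(X=1 | ·): A: 0.365913; B: 0.00356984; C: 0.2176.
Posterior ∝ prior × likelihood. Numerator for A: 0.29·0.365913 = 0.106115.
Normalizing constant: 0.29·0.365913 + 0.33·0.00356984 + 0.38·0.2176 = 0.189981.
P(A | observation) = 0.106115 / 0.189981 = 0.558555.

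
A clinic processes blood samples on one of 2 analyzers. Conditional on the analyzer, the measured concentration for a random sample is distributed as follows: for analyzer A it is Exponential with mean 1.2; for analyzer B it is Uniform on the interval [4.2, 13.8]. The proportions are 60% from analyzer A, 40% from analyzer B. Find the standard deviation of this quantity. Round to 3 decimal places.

4.306

Per component, A: μ=1.2, E[X²]=2.88; B: μ=9, E[X²]=88.68.
E[X] = 0.6·1.2 + 0.4·9 = 4.32.
E[X²] = 0.6·2.88 + 0.4·88.68 = 37.2.
Var(X) = E[X²] − (E[X])² = 37.2 − 18.6624 = 18.5376.
SD(X) = √18.5376 = 4.30553.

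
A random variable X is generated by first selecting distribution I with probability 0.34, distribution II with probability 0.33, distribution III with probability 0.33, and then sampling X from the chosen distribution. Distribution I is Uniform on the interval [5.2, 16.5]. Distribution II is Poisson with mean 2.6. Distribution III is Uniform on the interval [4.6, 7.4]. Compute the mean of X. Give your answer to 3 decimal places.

Component means — I: 10.85; II: 2.6; III: 6.
E[X] = 0.34·10.85 + 0.33·2.6 + 0.33·6 = 6.527.

6.527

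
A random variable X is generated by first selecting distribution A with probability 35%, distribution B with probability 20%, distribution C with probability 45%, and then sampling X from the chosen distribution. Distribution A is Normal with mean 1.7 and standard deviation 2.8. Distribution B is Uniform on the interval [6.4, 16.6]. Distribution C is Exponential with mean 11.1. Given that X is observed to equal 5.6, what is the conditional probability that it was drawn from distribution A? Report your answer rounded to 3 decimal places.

0.436

Likelihoods f(5.6 | ·): A: 0.0540101; B: 0; C: 0.0543968.
Posterior ∝ prior × likelihood. Numerator for A: 0.35·0.0540101 = 0.0189035.
Normalizing constant: 0.35·0.0540101 + 0.2·0 + 0.45·0.0543968 = 0.0433821.
P(A | observation) = 0.0189035 / 0.0433821 = 0.435745.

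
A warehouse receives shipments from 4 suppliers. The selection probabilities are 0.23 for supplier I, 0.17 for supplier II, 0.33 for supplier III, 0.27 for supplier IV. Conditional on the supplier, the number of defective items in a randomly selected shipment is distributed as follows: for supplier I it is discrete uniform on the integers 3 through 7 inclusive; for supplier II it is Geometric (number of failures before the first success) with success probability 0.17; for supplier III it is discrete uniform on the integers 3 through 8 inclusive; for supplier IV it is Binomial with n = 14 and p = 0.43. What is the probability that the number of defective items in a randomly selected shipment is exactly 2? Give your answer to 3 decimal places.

0.025

Conditional on each supplier, P(X = 2): I: 0; II: 0.117113; III: 0; IV: 0.0197914.
By total probability, P(X = 2) = 0.23·0 + 0.17·0.117113 + 0.33·0 + 0.27·0.0197914 = 0.0252529.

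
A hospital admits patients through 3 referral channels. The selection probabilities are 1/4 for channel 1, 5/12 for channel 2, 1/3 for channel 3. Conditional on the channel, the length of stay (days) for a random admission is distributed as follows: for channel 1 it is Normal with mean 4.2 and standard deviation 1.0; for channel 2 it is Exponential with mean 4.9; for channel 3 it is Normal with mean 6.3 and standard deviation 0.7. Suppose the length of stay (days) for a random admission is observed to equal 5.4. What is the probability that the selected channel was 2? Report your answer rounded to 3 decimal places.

Likelihoods f(5.4 | ·): 1: 0.194186; 2: 0.0677944; 3: 0.249376.
Posterior ∝ prior × likelihood. Numerator for 2: 0.416667·0.0677944 = 0.0282477.
Normalizing constant: 0.25·0.194186 + 0.416667·0.0677944 + 0.333333·0.249376 = 0.159919.
P(2 | observation) = 0.0282477 / 0.159919 = 0.176637.

0.177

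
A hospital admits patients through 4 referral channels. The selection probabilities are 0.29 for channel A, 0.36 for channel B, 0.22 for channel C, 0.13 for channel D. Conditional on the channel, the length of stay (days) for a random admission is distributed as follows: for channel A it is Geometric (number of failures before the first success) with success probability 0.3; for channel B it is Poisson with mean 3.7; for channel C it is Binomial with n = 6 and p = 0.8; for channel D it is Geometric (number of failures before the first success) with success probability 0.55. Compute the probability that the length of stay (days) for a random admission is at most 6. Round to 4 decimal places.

Conditional on each channel, P(X ≤ 6): A: 0.917646; B: 0.918191; C: 1; D: 0.996263.
By total probability, P(X ≤ 6) = 0.29·0.917646 + 0.36·0.918191 + 0.22·1 + 0.13·0.996263 = 0.94618.

0.9462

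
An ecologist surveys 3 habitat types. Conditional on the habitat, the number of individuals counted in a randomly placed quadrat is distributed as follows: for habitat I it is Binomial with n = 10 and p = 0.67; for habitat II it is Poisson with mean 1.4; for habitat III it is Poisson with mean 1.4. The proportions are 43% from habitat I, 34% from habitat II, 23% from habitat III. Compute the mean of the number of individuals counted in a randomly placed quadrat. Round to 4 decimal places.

3.6790

Component means — I: 6.7; II: 1.4; III: 1.4.
E[X] = 0.43·6.7 + 0.34·1.4 + 0.23·1.4 = 3.679.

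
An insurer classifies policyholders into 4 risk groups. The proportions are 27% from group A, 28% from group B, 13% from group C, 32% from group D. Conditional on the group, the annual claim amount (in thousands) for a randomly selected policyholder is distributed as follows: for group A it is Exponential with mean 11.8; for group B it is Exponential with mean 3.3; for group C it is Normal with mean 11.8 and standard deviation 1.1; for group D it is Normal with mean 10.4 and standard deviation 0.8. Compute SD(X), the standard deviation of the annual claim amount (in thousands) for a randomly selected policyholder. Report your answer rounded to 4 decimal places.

Per component, A: μ=11.8, E[X²]=278.48; B: μ=3.3, E[X²]=21.78; C: μ=11.8, E[X²]=140.45; D: μ=10.4, E[X²]=108.8.
E[X] = 0.27·11.8 + 0.28·3.3 + 0.13·11.8 + 0.32·10.4 = 8.972.
E[X²] = 0.27·278.48 + 0.28·21.78 + 0.13·140.45 + 0.32·108.8 = 134.363.
Var(X) = E[X²] − (E[X])² = 134.363 − 80.4968 = 53.8657.
SD(X) = √53.8657 = 7.33933.

7.3393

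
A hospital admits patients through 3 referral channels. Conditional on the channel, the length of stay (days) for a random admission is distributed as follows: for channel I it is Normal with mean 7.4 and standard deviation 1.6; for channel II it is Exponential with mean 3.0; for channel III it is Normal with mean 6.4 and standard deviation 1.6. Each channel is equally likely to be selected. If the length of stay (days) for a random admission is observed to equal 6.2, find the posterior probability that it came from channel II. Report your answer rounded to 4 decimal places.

Likelihoods f(6.2 | ·): I: 0.188211; II: 0.0422024; III: 0.247399.
Posterior ∝ prior × likelihood. Numerator for II: 0.333333·0.0422024 = 0.0140675.
Normalizing constant: 0.333333·0.188211 + 0.333333·0.0422024 + 0.333333·0.247399 = 0.159271.
P(II | observation) = 0.0140675 / 0.159271 = 0.0883242.

0.0883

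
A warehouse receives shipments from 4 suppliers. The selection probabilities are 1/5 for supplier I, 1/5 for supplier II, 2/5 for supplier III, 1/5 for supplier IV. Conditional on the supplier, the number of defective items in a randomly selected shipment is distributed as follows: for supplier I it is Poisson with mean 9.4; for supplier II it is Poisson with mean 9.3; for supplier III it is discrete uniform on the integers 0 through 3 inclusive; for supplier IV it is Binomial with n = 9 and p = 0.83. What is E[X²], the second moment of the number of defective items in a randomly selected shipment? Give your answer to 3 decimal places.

51.524

For each component E[X²] = Var + (mean)², giving I: 97.76; II: 95.79; III: 3.5; IV: 57.0708.
Overall E[X²] = 0.2·97.76 + 0.2·95.79 + 0.4·3.5 + 0.2·57.0708 = 51.5242.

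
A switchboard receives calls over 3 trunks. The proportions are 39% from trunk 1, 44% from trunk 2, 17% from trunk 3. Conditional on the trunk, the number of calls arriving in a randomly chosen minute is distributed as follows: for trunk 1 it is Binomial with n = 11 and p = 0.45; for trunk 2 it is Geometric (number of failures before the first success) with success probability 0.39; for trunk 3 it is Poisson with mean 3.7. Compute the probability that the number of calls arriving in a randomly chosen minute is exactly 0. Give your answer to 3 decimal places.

0.176

Conditional on each trunk, P(X = 0): 1: 0.00139312; 2: 0.39; 3: 0.0247235.
By total probability, P(X = 0) = 0.39·0.00139312 + 0.44·0.39 + 0.17·0.0247235 = 0.176346.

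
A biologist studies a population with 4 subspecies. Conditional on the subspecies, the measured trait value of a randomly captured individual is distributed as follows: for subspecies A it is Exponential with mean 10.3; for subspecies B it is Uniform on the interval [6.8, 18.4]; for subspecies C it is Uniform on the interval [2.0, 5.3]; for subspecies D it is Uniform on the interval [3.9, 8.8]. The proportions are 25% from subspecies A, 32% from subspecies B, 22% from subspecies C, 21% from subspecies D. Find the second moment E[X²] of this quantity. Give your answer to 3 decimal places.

119.455

For each component E[X²] = Var + (mean)², giving A: 212.18; B: 169.973; C: 14.23; D: 42.3233.
Overall E[X²] = 0.25·212.18 + 0.32·169.973 + 0.22·14.23 + 0.21·42.3233 = 119.455.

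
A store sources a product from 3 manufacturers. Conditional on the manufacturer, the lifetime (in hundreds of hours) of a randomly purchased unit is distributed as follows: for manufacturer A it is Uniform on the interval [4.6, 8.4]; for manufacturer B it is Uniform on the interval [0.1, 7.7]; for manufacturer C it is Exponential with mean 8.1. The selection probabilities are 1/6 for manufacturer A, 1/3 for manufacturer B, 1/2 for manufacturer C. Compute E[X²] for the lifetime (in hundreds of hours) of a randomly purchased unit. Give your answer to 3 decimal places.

79.527

For each component E[X²] = Var + (mean)², giving A: 43.4533; B: 20.0233; C: 131.22.
Overall E[X²] = 0.166667·43.4533 + 0.333333·20.0233 + 0.5·131.22 = 79.5267.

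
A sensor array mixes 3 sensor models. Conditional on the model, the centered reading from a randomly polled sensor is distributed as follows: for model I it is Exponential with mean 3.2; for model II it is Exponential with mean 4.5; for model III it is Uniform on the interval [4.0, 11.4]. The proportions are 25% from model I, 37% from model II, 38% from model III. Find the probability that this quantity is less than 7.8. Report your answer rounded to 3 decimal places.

0.728

Conditional on each model, P(X < 7.8): I: 0.912621; II: 0.823306; III: 0.513514.
By total probability, P(X < 7.8) = 0.25·0.912621 + 0.37·0.823306 + 0.38·0.513514 = 0.727913.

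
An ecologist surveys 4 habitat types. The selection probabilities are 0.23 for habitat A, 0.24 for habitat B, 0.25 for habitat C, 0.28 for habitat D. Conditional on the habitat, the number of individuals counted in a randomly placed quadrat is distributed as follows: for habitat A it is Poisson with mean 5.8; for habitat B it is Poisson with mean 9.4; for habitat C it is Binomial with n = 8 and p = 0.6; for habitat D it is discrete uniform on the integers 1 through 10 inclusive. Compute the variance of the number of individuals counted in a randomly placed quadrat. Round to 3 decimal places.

9.485

Per component, A: μ=5.8, E[X²]=39.44; B: μ=9.4, E[X²]=97.76; C: μ=4.8, E[X²]=24.96; D: μ=5.5, E[X²]=38.5.
E[X] = 0.23·5.8 + 0.24·9.4 + 0.25·4.8 + 0.28·5.5 = 6.33.
E[X²] = 0.23·39.44 + 0.24·97.76 + 0.25·24.96 + 0.28·38.5 = 49.5536.
Var(X) = E[X²] − (E[X])² = 49.5536 − 40.0689 = 9.4847.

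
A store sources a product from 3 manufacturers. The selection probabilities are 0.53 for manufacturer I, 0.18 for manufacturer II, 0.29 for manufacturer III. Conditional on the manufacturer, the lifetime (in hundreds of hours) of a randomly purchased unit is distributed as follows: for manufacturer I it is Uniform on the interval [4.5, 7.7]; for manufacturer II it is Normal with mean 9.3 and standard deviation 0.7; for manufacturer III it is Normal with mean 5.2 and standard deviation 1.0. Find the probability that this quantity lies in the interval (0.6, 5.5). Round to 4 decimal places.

0.3448

Conditional on each manufacturer, P(0.6 < X < 5.5): I: 0.3125; II: 2.84035e-08; III: 0.617909.
By total probability, P(0.6 < X < 5.5) = 0.53·0.3125 + 0.18·2.84035e-08 + 0.29·0.617909 = 0.344819.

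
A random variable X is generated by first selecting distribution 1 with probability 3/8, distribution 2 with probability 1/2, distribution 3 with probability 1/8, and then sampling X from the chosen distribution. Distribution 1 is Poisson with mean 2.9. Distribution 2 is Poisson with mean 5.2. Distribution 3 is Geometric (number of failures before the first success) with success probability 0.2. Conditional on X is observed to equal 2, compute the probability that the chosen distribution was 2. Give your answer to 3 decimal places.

Likelihoods P(X=2 | ·): 1: 0.231373; 2: 0.074584; 3: 0.128.
Posterior ∝ prior × likelihood. Numerator for 2: 0.5·0.074584 = 0.037292.
Normalizing constant: 0.375·0.231373 + 0.5·0.074584 + 0.125·0.128 = 0.140057.
P(2 | observation) = 0.037292 / 0.140057 = 0.266263.

0.266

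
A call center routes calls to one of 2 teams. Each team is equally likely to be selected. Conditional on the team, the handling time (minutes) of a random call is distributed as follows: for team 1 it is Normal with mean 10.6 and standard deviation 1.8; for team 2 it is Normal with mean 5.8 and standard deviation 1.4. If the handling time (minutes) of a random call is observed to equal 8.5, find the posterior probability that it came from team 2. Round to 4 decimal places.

Likelihoods f(8.5 | ·): 1: 0.112221; 2: 0.0443739.
Posterior ∝ prior × likelihood. Numerator for 2: 0.5·0.0443739 = 0.0221869.
Normalizing constant: 0.5·0.112221 + 0.5·0.0443739 = 0.0782977.
P(2 | observation) = 0.0221869 / 0.0782977 = 0.283366.

0.2834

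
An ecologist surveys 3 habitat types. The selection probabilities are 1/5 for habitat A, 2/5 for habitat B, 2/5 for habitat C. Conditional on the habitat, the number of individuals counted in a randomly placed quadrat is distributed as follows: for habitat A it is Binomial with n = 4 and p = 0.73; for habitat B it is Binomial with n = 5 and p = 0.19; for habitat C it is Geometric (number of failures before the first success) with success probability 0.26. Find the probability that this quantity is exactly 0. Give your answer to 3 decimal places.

Conditional on each habitat, P(X = 0): A: 0.00531441; B: 0.348678; C: 0.26.
By total probability, P(X = 0) = 0.2·0.00531441 + 0.4·0.348678 + 0.4·0.26 = 0.244534.

0.245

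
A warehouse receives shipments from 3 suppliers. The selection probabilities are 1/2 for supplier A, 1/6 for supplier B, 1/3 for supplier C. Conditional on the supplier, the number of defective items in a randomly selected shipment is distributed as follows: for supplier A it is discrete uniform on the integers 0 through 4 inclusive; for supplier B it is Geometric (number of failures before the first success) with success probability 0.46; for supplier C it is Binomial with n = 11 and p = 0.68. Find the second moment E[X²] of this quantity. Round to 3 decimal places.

23.103

For each component E[X²] = Var + (mean)², giving A: 6; B: 3.93006; C: 58.344.
Overall E[X²] = 0.5·6 + 0.166667·3.93006 + 0.333333·58.344 = 23.103.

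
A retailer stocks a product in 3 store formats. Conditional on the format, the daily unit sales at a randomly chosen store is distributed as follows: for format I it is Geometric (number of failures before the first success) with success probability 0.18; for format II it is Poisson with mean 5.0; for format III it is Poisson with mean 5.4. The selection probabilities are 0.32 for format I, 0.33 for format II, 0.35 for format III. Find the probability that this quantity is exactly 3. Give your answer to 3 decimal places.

Conditional on each format, P(X = 3): I: 0.0992462; II: 0.140374; III: 0.118533.
By total probability, P(X = 3) = 0.32·0.0992462 + 0.33·0.140374 + 0.35·0.118533 = 0.119569.

0.120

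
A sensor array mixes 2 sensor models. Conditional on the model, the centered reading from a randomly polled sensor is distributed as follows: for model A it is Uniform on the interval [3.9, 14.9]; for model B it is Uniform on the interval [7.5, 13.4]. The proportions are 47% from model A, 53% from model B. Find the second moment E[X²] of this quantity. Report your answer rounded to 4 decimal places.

105.6831

For each component E[X²] = Var + (mean)², giving A: 98.4433; B: 112.103.
Overall E[X²] = 0.47·98.4433 + 0.53·112.103 = 105.683.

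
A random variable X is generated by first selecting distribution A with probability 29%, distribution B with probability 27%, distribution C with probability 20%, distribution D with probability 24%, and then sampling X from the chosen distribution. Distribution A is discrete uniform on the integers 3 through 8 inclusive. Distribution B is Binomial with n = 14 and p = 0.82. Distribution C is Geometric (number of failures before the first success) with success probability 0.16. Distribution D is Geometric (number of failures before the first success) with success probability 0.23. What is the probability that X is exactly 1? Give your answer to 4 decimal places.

Conditional on each component, P(X = 1): A: 0; B: 2.39048e-09; C: 0.1344; D: 0.1771.
By total probability, P(X = 1) = 0.29·0 + 0.27·2.39048e-09 + 0.2·0.1344 + 0.24·0.1771 = 0.069384.

0.0694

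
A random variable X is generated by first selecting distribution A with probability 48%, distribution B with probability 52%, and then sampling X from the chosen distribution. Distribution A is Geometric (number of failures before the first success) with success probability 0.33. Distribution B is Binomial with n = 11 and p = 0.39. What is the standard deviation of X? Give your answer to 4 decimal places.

2.3640

Per component, A: μ=2.0303, E[X²]=10.2746; B: μ=4.29, E[X²]=21.021.
E[X] = 0.48·2.0303 + 0.52·4.29 = 3.20535.
E[X²] = 0.48·10.2746 + 0.52·21.021 = 15.8627.
Var(X) = E[X²] − (E[X])² = 15.8627 − 10.2742 = 5.58847.
SD(X) = √5.58847 = 2.36399.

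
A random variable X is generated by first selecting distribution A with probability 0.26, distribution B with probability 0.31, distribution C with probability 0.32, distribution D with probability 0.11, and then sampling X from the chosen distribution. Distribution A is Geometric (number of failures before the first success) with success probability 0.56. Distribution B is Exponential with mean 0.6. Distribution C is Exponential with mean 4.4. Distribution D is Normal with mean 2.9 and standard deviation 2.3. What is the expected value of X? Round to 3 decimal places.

2.117

Component means — A: 0.785714; B: 0.6; C: 4.4; D: 2.9.
E[X] = 0.26·0.785714 + 0.31·0.6 + 0.32·4.4 + 0.11·2.9 = 2.11729.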